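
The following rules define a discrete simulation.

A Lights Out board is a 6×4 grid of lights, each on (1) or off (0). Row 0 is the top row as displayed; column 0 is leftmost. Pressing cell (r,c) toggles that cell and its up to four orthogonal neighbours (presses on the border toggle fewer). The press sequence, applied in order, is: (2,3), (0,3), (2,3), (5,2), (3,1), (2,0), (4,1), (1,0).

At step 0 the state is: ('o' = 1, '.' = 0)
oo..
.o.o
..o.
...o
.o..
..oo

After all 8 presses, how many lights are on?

step 0: oo..
.o.o
..o.
...o
.o..
..oo
step 1: oo..
.o..
...o
....
.o..
..oo
step 2: oooo
.o.o
...o
....
.o..
..oo
step 3: oooo
.o..
..o.
...o
.o..
..oo
step 4: oooo
.o..
..o.
...o
.oo.
.o..
step 5: oooo
.o..
.oo.
oooo
..o.
.o..
step 6: oooo
oo..
o.o.
.ooo
..o.
.o..
step 7: oooo
oo..
o.o.
..oo
oo..
....
step 8: .ooo
....
..o.
..oo
oo..
....

8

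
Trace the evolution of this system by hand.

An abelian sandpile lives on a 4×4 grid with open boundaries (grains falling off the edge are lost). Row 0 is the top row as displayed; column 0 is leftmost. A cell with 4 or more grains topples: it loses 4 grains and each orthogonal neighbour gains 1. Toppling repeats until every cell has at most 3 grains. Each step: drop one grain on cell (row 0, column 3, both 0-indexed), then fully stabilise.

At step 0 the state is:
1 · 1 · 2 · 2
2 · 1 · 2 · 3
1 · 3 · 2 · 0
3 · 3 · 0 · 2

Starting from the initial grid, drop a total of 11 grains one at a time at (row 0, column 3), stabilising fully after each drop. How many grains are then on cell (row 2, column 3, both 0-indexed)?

[0] 1 · 1 · 2 · 2
2 · 1 · 2 · 3
1 · 3 · 2 · 0
3 · 3 · 0 · 2
[1] 1 · 1 · 2 · 3
2 · 1 · 2 · 3
1 · 3 · 2 · 0
3 · 3 · 0 · 2
[2] 1 · 1 · 3 · 1
2 · 1 · 3 · 0
1 · 3 · 2 · 1
3 · 3 · 0 · 2
[3] 1 · 1 · 3 · 2
2 · 1 · 3 · 0
1 · 3 · 2 · 1
3 · 3 · 0 · 2
[4] 1 · 1 · 3 · 3
2 · 1 · 3 · 0
1 · 3 · 2 · 1
3 · 3 · 0 · 2
[5] 1 · 2 · 1 · 1
2 · 2 · 0 · 2
1 · 3 · 3 · 1
3 · 3 · 0 · 2
[6] 1 · 2 · 1 · 2
2 · 2 · 0 · 2
1 · 3 · 3 · 1
3 · 3 · 0 · 2
[7] 1 · 2 · 1 · 3
2 · 2 · 0 · 2
1 · 3 · 3 · 1
3 · 3 · 0 · 2
[8] 1 · 2 · 2 · 0
2 · 2 · 0 · 3
1 · 3 · 3 · 1
3 · 3 · 0 · 2
[9] 1 · 2 · 2 · 1
2 · 2 · 0 · 3
1 · 3 · 3 · 1
3 · 3 · 0 · 2
[10] 1 · 2 · 2 · 2
2 · 2 · 0 · 3
1 · 3 · 3 · 1
3 · 3 · 0 · 2
[11] 1 · 2 · 2 · 3
2 · 2 · 0 · 3
1 · 3 · 3 · 1
3 · 3 · 0 · 2

1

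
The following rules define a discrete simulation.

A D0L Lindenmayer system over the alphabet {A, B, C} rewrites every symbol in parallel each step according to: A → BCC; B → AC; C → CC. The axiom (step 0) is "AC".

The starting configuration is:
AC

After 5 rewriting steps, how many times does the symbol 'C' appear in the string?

t=0: AC
t=1: BCCCC
t=2: ACCCCCCCCC
t=3: BCCCCCCCCCCCCCCCCCCCC
t=4: ACCCCCCCCCCCCCCCCCCCCCCCCCCCCCCCCCCCCCCCCC
t=5: BCCCCCCCCCCCCCCCCCCCCCCCCCCCCCCCCCCCCCCCCCCCCCCCCCCCCCCCCCCCCCCCCCCCCCCCCCCCCCCCCCCCC

84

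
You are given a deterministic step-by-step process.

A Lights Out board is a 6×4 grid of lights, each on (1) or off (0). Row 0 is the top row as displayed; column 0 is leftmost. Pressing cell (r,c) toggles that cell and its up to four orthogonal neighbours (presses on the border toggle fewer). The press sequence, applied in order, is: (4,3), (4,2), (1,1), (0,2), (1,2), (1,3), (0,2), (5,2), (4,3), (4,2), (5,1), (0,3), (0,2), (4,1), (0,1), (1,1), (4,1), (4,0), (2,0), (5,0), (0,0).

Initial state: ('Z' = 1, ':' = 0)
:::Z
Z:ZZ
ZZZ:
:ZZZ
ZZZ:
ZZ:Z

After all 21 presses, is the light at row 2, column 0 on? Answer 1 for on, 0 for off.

k=0  :::Z
Z:ZZ
ZZZ:
:ZZZ
ZZZ:
ZZ:Z
k=1  :::Z
Z:ZZ
ZZZ:
:ZZ:
ZZ:Z
ZZ::
k=2  :::Z
Z:ZZ
ZZZ:
:Z::
Z:Z:
ZZZ:
k=3  :Z:Z
:Z:Z
Z:Z:
:Z::
Z:Z:
ZZZ:
k=4  ::Z:
:ZZZ
Z:Z:
:Z::
Z:Z:
ZZZ:
k=5  ::::
::::
Z:::
:Z::
Z:Z:
ZZZ:
k=6  :::Z
::ZZ
Z::Z
:Z::
Z:Z:
ZZZ:
k=7  :ZZ:
:::Z
Z::Z
:Z::
Z:Z:
ZZZ:
k=8  :ZZ:
:::Z
Z::Z
:Z::
Z:::
Z::Z
k=9  :ZZ:
:::Z
Z::Z
:Z:Z
Z:ZZ
Z:::
k=10  :ZZ:
:::Z
Z::Z
:ZZZ
ZZ::
Z:Z:
k=11  :ZZ:
:::Z
Z::Z
:ZZZ
Z:::
:Z::
k=12  :Z:Z
::::
Z::Z
:ZZZ
Z:::
:Z::
k=13  ::Z:
::Z:
Z::Z
:ZZZ
Z:::
:Z::
k=14  ::Z:
::Z:
Z::Z
::ZZ
:ZZ:
::::
k=15  ZZ::
:ZZ:
Z::Z
::ZZ
:ZZ:
::::
k=16  Z:::
Z:::
ZZ:Z
::ZZ
:ZZ:
::::
k=17  Z:::
Z:::
ZZ:Z
:ZZZ
Z:::
:Z::
k=18  Z:::
Z:::
ZZ:Z
ZZZZ
:Z::
ZZ::
k=19  Z:::
::::
:::Z
:ZZZ
:Z::
ZZ::
k=20  Z:::
::::
:::Z
:ZZZ
ZZ::
::::
k=21  :Z::
Z:::
:::Z
:ZZZ
ZZ::
::::

0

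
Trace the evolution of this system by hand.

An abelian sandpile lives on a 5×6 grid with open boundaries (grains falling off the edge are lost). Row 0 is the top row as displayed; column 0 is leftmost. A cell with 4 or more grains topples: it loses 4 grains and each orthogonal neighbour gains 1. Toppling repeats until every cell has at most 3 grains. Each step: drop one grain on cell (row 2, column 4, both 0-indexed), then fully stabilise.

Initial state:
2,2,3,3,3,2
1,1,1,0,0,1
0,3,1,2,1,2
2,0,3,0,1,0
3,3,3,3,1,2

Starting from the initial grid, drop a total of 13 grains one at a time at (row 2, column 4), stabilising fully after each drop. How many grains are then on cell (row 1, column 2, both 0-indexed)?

t=0: 2,2,3,3,3,2
1,1,1,0,0,1
0,3,1,2,1,2
2,0,3,0,1,0
3,3,3,3,1,2
t=1: 2,2,3,3,3,2
1,1,1,0,0,1
0,3,1,2,2,2
2,0,3,0,1,0
3,3,3,3,1,2
t=2: 2,2,3,3,3,2
1,1,1,0,0,1
0,3,1,2,3,2
2,0,3,0,1,0
3,3,3,3,1,2
t=3: 2,2,3,3,3,2
1,1,1,0,1,1
0,3,1,3,0,3
2,0,3,0,2,0
3,3,3,3,1,2
t=4: 2,2,3,3,3,2
1,1,1,0,1,1
0,3,1,3,1,3
2,0,3,0,2,0
3,3,3,3,1,2
t=5: 2,2,3,3,3,2
1,1,1,0,1,1
0,3,1,3,2,3
2,0,3,0,2,0
3,3,3,3,1,2
t=6: 2,2,3,3,3,2
1,1,1,0,1,1
0,3,1,3,3,3
2,0,3,0,2,0
3,3,3,3,1,2
t=7: 2,2,3,3,3,2
1,1,1,1,2,2
0,3,2,0,2,0
2,0,3,1,3,1
3,3,3,3,1,2
t=8: 2,2,3,3,3,2
1,1,1,1,2,2
0,3,2,0,3,0
2,0,3,1,3,1
3,3,3,3,1,2
t=9: 2,2,3,3,3,2
1,1,1,1,3,2
0,3,2,1,1,1
2,0,3,2,0,2
3,3,3,3,2,2
t=10: 2,2,3,3,3,2
1,1,1,1,3,2
0,3,2,1,2,1
2,0,3,2,0,2
3,3,3,3,2,2
t=11: 2,2,3,3,3,2
1,1,1,1,3,2
0,3,2,1,3,1
2,0,3,2,0,2
3,3,3,3,2,2
t=12: 2,3,0,1,1,3
1,1,2,3,1,3
0,3,2,2,1,2
2,0,3,2,1,2
3,3,3,3,2,2
t=13: 2,3,0,1,1,3
1,1,2,3,1,3
0,3,2,2,2,2
2,0,3,2,1,2
3,3,3,3,2,2

2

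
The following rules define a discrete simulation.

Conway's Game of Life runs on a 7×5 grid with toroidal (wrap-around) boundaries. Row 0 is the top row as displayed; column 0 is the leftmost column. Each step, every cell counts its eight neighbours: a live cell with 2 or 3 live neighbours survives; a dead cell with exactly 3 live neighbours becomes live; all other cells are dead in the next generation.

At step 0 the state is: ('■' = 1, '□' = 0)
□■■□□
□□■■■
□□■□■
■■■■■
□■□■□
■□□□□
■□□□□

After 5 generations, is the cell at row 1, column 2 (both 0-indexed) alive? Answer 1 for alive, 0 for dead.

step 0: □■■□□
□□■■■
□□■□■
■■■■■
□■□■□
■□□□□
■□□□□
step 1: ■■■□■
■□□□■
□□□□□
□□□□□
□□□■□
■■□□■
■□□□□
step 2: □□□■□
□□□■■
□□□□□
□□□□□
■□□□■
■■□□■
□□■■□
step 3: □□□□□
□□□■■
□□□□□
□□□□□
□■□□■
□■■□□
■■■■□
step 4: ■■□□□
□□□□□
□□□□□
□□□□□
■■■□□
□□□□■
■□□■□
step 5: ■■□□■
□□□□□
□□□□□
□■□□□
■■□□□
□□■■■
■■□□□

0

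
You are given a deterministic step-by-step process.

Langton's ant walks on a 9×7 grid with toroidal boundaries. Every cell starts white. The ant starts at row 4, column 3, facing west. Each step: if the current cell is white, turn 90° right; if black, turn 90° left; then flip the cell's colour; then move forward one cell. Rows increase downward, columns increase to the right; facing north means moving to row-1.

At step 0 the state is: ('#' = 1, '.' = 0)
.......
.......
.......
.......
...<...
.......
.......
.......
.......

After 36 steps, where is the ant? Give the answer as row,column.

4,0

0) .......
.......
.......
.......
...<...
.......
.......
.......
.......
1) .......
.......
.......
...^...
...#...
.......
.......
.......
.......
2) .......
.......
.......
...#>..
...#...
.......
.......
.......
.......
3) .......
.......
.......
...##..
...#v..
.......
.......
.......
.......
4) .......
.......
.......
...##..
...<#..
.......
.......
.......
.......
5) .......
.......
.......
...##..
....#..
...v...
.......
.......
.......
6) .......
.......
.......
...##..
....#..
..<#...
.......
.......
.......
7) .......
.......
.......
...##..
..^.#..
..##...
.......
.......
.......
8) .......
.......
.......
...##..
..#>#..
..##...
.......
.......
.......
9) .......
.......
.......
...##..
..###..
..#v...
.......
.......
.......
10) .......
.......
.......
...##..
..###..
..#.>..
.......
.......
.......
11) .......
.......
.......
...##..
..###..
..#.#..
....v..
.......
.......
12) .......
.......
.......
...##..
..###..
..#.#..
...<#..
.......
.......
13) .......
.......
.......
...##..
..###..
..#^#..
...##..
.......
.......
14) .......
.......
.......
...##..
..###..
..##>..
...##..
.......
.......
15) .......
.......
.......
...##..
..##^..
..##...
...##..
.......
.......
16) .......
.......
.......
...##..
..#<...
..##...
...##..
.......
.......
17) .......
.......
.......
...##..
..#....
..#v...
...##..
.......
.......
18) .......
.......
.......
...##..
..#....
..#.>..
...##..
.......
.......
19) .......
.......
.......
...##..
..#....
..#.#..
...#v..
.......
.......
20) .......
.......
.......
...##..
..#....
..#.#..
...#.>.
.......
.......
21) .......
.......
.......
...##..
..#....
..#.#..
...#.#.
.....v.
.......
22) .......
.......
.......
...##..
..#....
..#.#..
...#.#.
....<#.
.......
23) .......
.......
.......
...##..
..#....
..#.#..
...#^#.
....##.
.......
24) .......
.......
.......
...##..
..#....
..#.#..
...##>.
....##.
.......
25) .......
.......
.......
...##..
..#....
..#.#^.
...##..
....##.
.......
26) .......
.......
.......
...##..
..#....
..#.##>
...##..
....##.
.......
27) .......
.......
.......
...##..
..#....
..#.###
...##.v
....##.
.......
28) .......
.......
.......
...##..
..#....
..#.###
...##<#
....##.
.......
29) .......
.......
.......
...##..
..#....
..#.#^#
...####
....##.
.......
30) .......
.......
.......
...##..
..#....
..#.<.#
...####
....##.
.......
31) .......
.......
.......
...##..
..#....
..#...#
...#v##
....##.
.......
32) .......
.......
.......
...##..
..#....
..#...#
...#.>#
....##.
.......
33) .......
.......
.......
...##..
..#....
..#..^#
...#..#
....##.
.......
34) .......
.......
.......
...##..
..#....
..#..#>
...#..#
....##.
.......
35) .......
.......
.......
...##..
..#...^
..#..#.
...#..#
....##.
.......
36) .......
.......
.......
...##..
>.#...#
..#..#.
...#..#
....##.
.......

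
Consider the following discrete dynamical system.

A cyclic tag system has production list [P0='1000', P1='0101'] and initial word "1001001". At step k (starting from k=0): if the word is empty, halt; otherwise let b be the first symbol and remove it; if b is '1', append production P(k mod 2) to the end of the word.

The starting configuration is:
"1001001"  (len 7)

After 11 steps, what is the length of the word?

12

k=0  "1001001"  (len 7)
k=1  "0010011000"  (len 10)
k=2  "010011000"  (len 9)
k=3  "10011000"  (len 8)
k=4  "00110000101"  (len 11)
k=5  "0110000101"  (len 10)
k=6  "110000101"  (len 9)
k=7  "100001011000"  (len 12)
k=8  "000010110000101"  (len 15)
k=9  "00010110000101"  (len 14)
k=10  "0010110000101"  (len 13)
k=11  "010110000101"  (len 12)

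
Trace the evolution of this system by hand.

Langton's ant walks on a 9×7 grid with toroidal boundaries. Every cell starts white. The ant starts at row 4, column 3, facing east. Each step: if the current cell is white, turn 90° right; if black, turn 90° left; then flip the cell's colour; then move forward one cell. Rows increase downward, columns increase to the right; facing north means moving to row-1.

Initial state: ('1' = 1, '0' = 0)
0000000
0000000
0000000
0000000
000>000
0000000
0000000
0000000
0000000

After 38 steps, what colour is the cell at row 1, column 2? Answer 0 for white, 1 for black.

gen 0: 0000000
0000000
0000000
0000000
000>000
0000000
0000000
0000000
0000000
gen 1: 0000000
0000000
0000000
0000000
0001000
000v000
0000000
0000000
0000000
gen 2: 0000000
0000000
0000000
0000000
0001000
00<1000
0000000
0000000
0000000
gen 3: 0000000
0000000
0000000
0000000
00^1000
0011000
0000000
0000000
0000000
gen 4: 0000000
0000000
0000000
0000000
001>000
0011000
0000000
0000000
0000000
gen 5: 0000000
0000000
0000000
000^000
0010000
0011000
0000000
0000000
0000000
gen 6: 0000000
0000000
0000000
0001>00
0010000
0011000
0000000
0000000
0000000
gen 7: 0000000
0000000
0000000
0001100
0010v00
0011000
0000000
0000000
0000000
gen 8: 0000000
0000000
0000000
0001100
001<100
0011000
0000000
0000000
0000000
gen 9: 0000000
0000000
0000000
000^100
0011100
0011000
0000000
0000000
0000000
gen 10: 0000000
0000000
0000000
00<0100
0011100
0011000
0000000
0000000
0000000
gen 11: 0000000
0000000
00^0000
0010100
0011100
0011000
0000000
0000000
0000000
gen 12: 0000000
0000000
001>000
0010100
0011100
0011000
0000000
0000000
0000000
gen 13: 0000000
0000000
0011000
001v100
0011100
0011000
0000000
0000000
0000000
gen 14: 0000000
0000000
0011000
00<1100
0011100
0011000
0000000
0000000
0000000
gen 15: 0000000
0000000
0011000
0001100
00v1100
0011000
0000000
0000000
0000000
gen 16: 0000000
0000000
0011000
0001100
000>100
0011000
0000000
0000000
0000000
gen 17: 0000000
0000000
0011000
000^100
0000100
0011000
0000000
0000000
0000000
gen 18: 0000000
0000000
0011000
00<0100
0000100
0011000
0000000
0000000
0000000
gen 19: 0000000
0000000
00^1000
0010100
0000100
0011000
0000000
0000000
0000000
gen 20: 0000000
0000000
0<01000
0010100
0000100
0011000
0000000
0000000
0000000
gen 21: 0000000
0^00000
0101000
0010100
0000100
0011000
0000000
0000000
0000000
gen 22: 0000000
01>0000
0101000
0010100
0000100
0011000
0000000
0000000
0000000
gen 23: 0000000
0110000
01v1000
0010100
0000100
0011000
0000000
0000000
0000000
gen 24: 0000000
0110000
0<11000
0010100
0000100
0011000
0000000
0000000
0000000
gen 25: 0000000
0110000
0011000
0v10100
0000100
0011000
0000000
0000000
0000000
gen 26: 0000000
0110000
0011000
<110100
0000100
0011000
0000000
0000000
0000000
gen 27: 0000000
0110000
^011000
1110100
0000100
0011000
0000000
0000000
0000000
gen 28: 0000000
0110000
1>11000
1110100
0000100
0011000
0000000
0000000
0000000
gen 29: 0000000
0110000
1111000
1v10100
0000100
0011000
0000000
0000000
0000000
gen 30: 0000000
0110000
1111000
10>0100
0000100
0011000
0000000
0000000
0000000
gen 31: 0000000
0110000
11^1000
1000100
0000100
0011000
0000000
0000000
0000000
gen 32: 0000000
0110000
1<01000
1000100
0000100
0011000
0000000
0000000
0000000
gen 33: 0000000
0110000
1001000
1v00100
0000100
0011000
0000000
0000000
0000000
gen 34: 0000000
0110000
1001000
<100100
0000100
0011000
0000000
0000000
0000000
gen 35: 0000000
0110000
1001000
0100100
v000100
0011000
0000000
0000000
0000000
gen 36: 0000000
0110000
1001000
0100100
100010<
0011000
0000000
0000000
0000000
gen 37: 0000000
0110000
1001000
010010^
1000101
0011000
0000000
0000000
0000000
gen 38: 0000000
0110000
1001000
>100101
1000101
0011000
0000000
0000000
0000000

1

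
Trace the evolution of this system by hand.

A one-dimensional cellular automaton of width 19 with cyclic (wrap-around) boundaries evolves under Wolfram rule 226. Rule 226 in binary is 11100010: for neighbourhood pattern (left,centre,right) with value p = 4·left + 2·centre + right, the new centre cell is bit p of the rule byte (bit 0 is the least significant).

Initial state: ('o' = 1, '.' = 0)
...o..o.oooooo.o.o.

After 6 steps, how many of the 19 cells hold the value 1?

10

t=0: ...o..o.oooooo.o.o.
t=1: ..o..o.o.oooooo.o..
t=2: .o..o.o.o.oooooo...
t=3: o..o.o.o.o.ooooo...
t=4: ..o.o.o.o.o.oooo..o
t=5: .o.o.o.o.o.o.ooo.o.
t=6: o.o.o.o.o.o.o.ooo..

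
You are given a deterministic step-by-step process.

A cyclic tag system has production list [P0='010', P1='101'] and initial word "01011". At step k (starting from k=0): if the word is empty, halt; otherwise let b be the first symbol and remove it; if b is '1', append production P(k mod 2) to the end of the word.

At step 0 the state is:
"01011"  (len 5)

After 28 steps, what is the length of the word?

22

k=0  "01011"  (len 5)
k=1  "1011"  (len 4)
k=2  "011101"  (len 6)
k=3  "11101"  (len 5)
k=4  "1101101"  (len 7)
k=5  "101101010"  (len 9)
k=6  "01101010101"  (len 11)
k=7  "1101010101"  (len 10)
k=8  "101010101101"  (len 12)
k=9  "01010101101010"  (len 14)
k=10  "1010101101010"  (len 13)
k=11  "010101101010010"  (len 15)
k=12  "10101101010010"  (len 14)
k=13  "0101101010010010"  (len 16)
k=14  "101101010010010"  (len 15)
k=15  "01101010010010010"  (len 17)
k=16  "1101010010010010"  (len 16)
k=17  "101010010010010010"  (len 18)
k=18  "01010010010010010101"  (len 20)
k=19  "1010010010010010101"  (len 19)
k=20  "010010010010010101101"  (len 21)
k=21  "10010010010010101101"  (len 20)
k=22  "0010010010010101101101"  (len 22)
k=23  "010010010010101101101"  (len 21)
k=24  "10010010010101101101"  (len 20)
k=25  "0010010010101101101010"  (len 22)
k=26  "010010010101101101010"  (len 21)
k=27  "10010010101101101010"  (len 20)
k=28  "0010010101101101010101"  (len 22)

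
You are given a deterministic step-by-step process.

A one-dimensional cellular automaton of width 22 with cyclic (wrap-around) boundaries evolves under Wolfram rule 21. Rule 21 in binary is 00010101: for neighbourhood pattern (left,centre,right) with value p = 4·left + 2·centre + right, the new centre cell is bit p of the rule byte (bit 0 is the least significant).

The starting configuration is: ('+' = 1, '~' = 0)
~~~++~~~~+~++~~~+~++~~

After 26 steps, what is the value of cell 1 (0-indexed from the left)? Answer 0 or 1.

0) ~~~++~~~~+~++~~~+~++~~
1) ++~~~+++~+~~~++~+~~~++
2) ~~++~~~~~+++~~~~+++~~~
3) +~~~++++~~~~+++~~~~+++
4) ~++~~~~~+++~~~~+++~~~~
5) ~~~++++~~~~+++~~~~++++
6) ++~~~~~+++~~~~+++~~~~~
7) ~~++++~~~~+++~~~~++++~
8) +~~~~~+++~~~~+++~~~~~+
9) ~++++~~~~+++~~~~++++~~
10) ~~~~~+++~~~~+++~~~~~++
11) ++++~~~~+++~~~~++++~~~
12) ~~~~+++~~~~+++~~~~~++~
13) +++~~~~+++~~~~++++~~~+
14) ~~~+++~~~~+++~~~~~++~~
15) ++~~~~+++~~~~++++~~~++
16) ~~+++~~~~+++~~~~~++~~~
17) +~~~~+++~~~~++++~~~+++
18) ~+++~~~~+++~~~~~++~~~~
19) ~~~~+++~~~~++++~~~++++
20) +++~~~~+++~~~~~++~~~~~
21) ~~~+++~~~~++++~~~++++~
22) ++~~~~+++~~~~~++~~~~~+
23) ~~+++~~~~++++~~~++++~~
24) +~~~~+++~~~~~++~~~~~++
25) ~+++~~~~++++~~~++++~~~
26) ~~~~+++~~~~~++~~~~~+++

0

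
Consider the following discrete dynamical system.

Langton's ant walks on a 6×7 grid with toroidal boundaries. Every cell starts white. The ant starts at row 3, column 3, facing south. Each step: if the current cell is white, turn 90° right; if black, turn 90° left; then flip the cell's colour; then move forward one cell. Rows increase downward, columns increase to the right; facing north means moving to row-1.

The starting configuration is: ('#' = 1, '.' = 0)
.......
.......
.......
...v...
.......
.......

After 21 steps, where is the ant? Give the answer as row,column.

1,6

[0] .......
.......
.......
...v...
.......
.......
[1] .......
.......
.......
..<#...
.......
.......
[2] .......
.......
..^....
..##...
.......
.......
[3] .......
.......
..#>...
..##...
.......
.......
[4] .......
.......
..##...
..#v...
.......
.......
[5] .......
.......
..##...
..#.>..
.......
.......
[6] .......
.......
..##...
..#.#..
....v..
.......
[7] .......
.......
..##...
..#.#..
...<#..
.......
[8] .......
.......
..##...
..#^#..
...##..
.......
[9] .......
.......
..##...
..##>..
...##..
.......
[10] .......
.......
..##^..
..##...
...##..
.......
[11] .......
.......
..###>.
..##...
...##..
.......
[12] .......
.......
..####.
..##.v.
...##..
.......
[13] .......
.......
..####.
..##<#.
...##..
.......
[14] .......
.......
..##^#.
..####.
...##..
.......
[15] .......
.......
..#<.#.
..####.
...##..
.......
[16] .......
.......
..#..#.
..#v##.
...##..
.......
[17] .......
.......
..#..#.
..#.>#.
...##..
.......
[18] .......
.......
..#.^#.
..#..#.
...##..
.......
[19] .......
.......
..#.#>.
..#..#.
...##..
.......
[20] .......
.....^.
..#.#..
..#..#.
...##..
.......
[21] .......
.....#>
..#.#..
..#..#.
...##..
.......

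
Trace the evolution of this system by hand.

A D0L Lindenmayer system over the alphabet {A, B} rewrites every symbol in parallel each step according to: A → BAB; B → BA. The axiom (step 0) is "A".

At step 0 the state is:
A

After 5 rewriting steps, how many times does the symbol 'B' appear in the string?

58

t=0: A
t=1: BAB
t=2: BABABBA
t=3: BABABBABABBABABAB
t=4: BABABBABABBABABABBABABBABABABBABABBABABBA
t=5: BABABBABABBABABABBABABBABABABBABABBABABBABABABBABABBABABABBABABBABABBABABABBABABBABABABBABABBABABAB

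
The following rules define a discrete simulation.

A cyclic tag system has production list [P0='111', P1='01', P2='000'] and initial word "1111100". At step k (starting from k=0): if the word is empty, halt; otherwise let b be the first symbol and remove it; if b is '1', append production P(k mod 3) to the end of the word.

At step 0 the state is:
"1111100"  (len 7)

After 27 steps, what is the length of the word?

k=0  "1111100"  (len 7)
k=1  "111100111"  (len 9)
k=2  "1110011101"  (len 10)
k=3  "110011101000"  (len 12)
k=4  "10011101000111"  (len 14)
k=5  "001110100011101"  (len 15)
k=6  "01110100011101"  (len 14)
k=7  "1110100011101"  (len 13)
k=8  "11010001110101"  (len 14)
k=9  "1010001110101000"  (len 16)
k=10  "010001110101000111"  (len 18)
k=11  "10001110101000111"  (len 17)
k=12  "0001110101000111000"  (len 19)
k=13  "001110101000111000"  (len 18)
k=14  "01110101000111000"  (len 17)
k=15  "1110101000111000"  (len 16)
k=16  "110101000111000111"  (len 18)
k=17  "1010100011100011101"  (len 19)
k=18  "010100011100011101000"  (len 21)
k=19  "10100011100011101000"  (len 20)
k=20  "010001110001110100001"  (len 21)
k=21  "10001110001110100001"  (len 20)
k=22  "0001110001110100001111"  (len 22)
k=23  "001110001110100001111"  (len 21)
k=24  "01110001110100001111"  (len 20)
k=25  "1110001110100001111"  (len 19)
k=26  "11000111010000111101"  (len 20)
k=27  "1000111010000111101000"  (len 22)

22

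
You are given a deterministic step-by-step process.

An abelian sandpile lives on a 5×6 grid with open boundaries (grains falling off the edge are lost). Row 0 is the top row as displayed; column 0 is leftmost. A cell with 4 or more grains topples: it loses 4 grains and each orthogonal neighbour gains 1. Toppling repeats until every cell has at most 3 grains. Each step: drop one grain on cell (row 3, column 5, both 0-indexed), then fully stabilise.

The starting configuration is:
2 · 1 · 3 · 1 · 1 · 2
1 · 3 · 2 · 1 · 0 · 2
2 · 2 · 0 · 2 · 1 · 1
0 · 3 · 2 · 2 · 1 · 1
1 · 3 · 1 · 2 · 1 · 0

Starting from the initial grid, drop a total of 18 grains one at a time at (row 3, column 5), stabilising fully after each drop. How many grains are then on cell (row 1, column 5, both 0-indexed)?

3

[0] 2 · 1 · 3 · 1 · 1 · 2
1 · 3 · 2 · 1 · 0 · 2
2 · 2 · 0 · 2 · 1 · 1
0 · 3 · 2 · 2 · 1 · 1
1 · 3 · 1 · 2 · 1 · 0
[1] 2 · 1 · 3 · 1 · 1 · 2
1 · 3 · 2 · 1 · 0 · 2
2 · 2 · 0 · 2 · 1 · 1
0 · 3 · 2 · 2 · 1 · 2
1 · 3 · 1 · 2 · 1 · 0
[2] 2 · 1 · 3 · 1 · 1 · 2
1 · 3 · 2 · 1 · 0 · 2
2 · 2 · 0 · 2 · 1 · 1
0 · 3 · 2 · 2 · 1 · 3
1 · 3 · 1 · 2 · 1 · 0
[3] 2 · 1 · 3 · 1 · 1 · 2
1 · 3 · 2 · 1 · 0 · 2
2 · 2 · 0 · 2 · 1 · 2
0 · 3 · 2 · 2 · 2 · 0
1 · 3 · 1 · 2 · 1 · 1
[4] 2 · 1 · 3 · 1 · 1 · 2
1 · 3 · 2 · 1 · 0 · 2
2 · 2 · 0 · 2 · 1 · 2
0 · 3 · 2 · 2 · 2 · 1
1 · 3 · 1 · 2 · 1 · 1
[5] 2 · 1 · 3 · 1 · 1 · 2
1 · 3 · 2 · 1 · 0 · 2
2 · 2 · 0 · 2 · 1 · 2
0 · 3 · 2 · 2 · 2 · 2
1 · 3 · 1 · 2 · 1 · 1
[6] 2 · 1 · 3 · 1 · 1 · 2
1 · 3 · 2 · 1 · 0 · 2
2 · 2 · 0 · 2 · 1 · 2
0 · 3 · 2 · 2 · 2 · 3
1 · 3 · 1 · 2 · 1 · 1
[7] 2 · 1 · 3 · 1 · 1 · 2
1 · 3 · 2 · 1 · 0 · 2
2 · 2 · 0 · 2 · 1 · 3
0 · 3 · 2 · 2 · 3 · 0
1 · 3 · 1 · 2 · 1 · 2
[8] 2 · 1 · 3 · 1 · 1 · 2
1 · 3 · 2 · 1 · 0 · 2
2 · 2 · 0 · 2 · 1 · 3
0 · 3 · 2 · 2 · 3 · 1
1 · 3 · 1 · 2 · 1 · 2
[9] 2 · 1 · 3 · 1 · 1 · 2
1 · 3 · 2 · 1 · 0 · 2
2 · 2 · 0 · 2 · 1 · 3
0 · 3 · 2 · 2 · 3 · 2
1 · 3 · 1 · 2 · 1 · 2
[10] 2 · 1 · 3 · 1 · 1 · 2
1 · 3 · 2 · 1 · 0 · 2
2 · 2 · 0 · 2 · 1 · 3
0 · 3 · 2 · 2 · 3 · 3
1 · 3 · 1 · 2 · 1 · 2
[11] 2 · 1 · 3 · 1 · 1 · 2
1 · 3 · 2 · 1 · 0 · 3
2 · 2 · 0 · 2 · 3 · 0
0 · 3 · 2 · 3 · 0 · 2
1 · 3 · 1 · 2 · 2 · 3
[12] 2 · 1 · 3 · 1 · 1 · 2
1 · 3 · 2 · 1 · 0 · 3
2 · 2 · 0 · 2 · 3 · 0
0 · 3 · 2 · 3 · 0 · 3
1 · 3 · 1 · 2 · 2 · 3
[13] 2 · 1 · 3 · 1 · 1 · 2
1 · 3 · 2 · 1 · 0 · 3
2 · 2 · 0 · 2 · 3 · 1
0 · 3 · 2 · 3 · 1 · 1
1 · 3 · 1 · 2 · 3 · 0
[14] 2 · 1 · 3 · 1 · 1 · 2
1 · 3 · 2 · 1 · 0 · 3
2 · 2 · 0 · 2 · 3 · 1
0 · 3 · 2 · 3 · 1 · 2
1 · 3 · 1 · 2 · 3 · 0
[15] 2 · 1 · 3 · 1 · 1 · 2
1 · 3 · 2 · 1 · 0 · 3
2 · 2 · 0 · 2 · 3 · 1
0 · 3 · 2 · 3 · 1 · 3
1 · 3 · 1 · 2 · 3 · 0
[16] 2 · 1 · 3 · 1 · 1 · 2
1 · 3 · 2 · 1 · 0 · 3
2 · 2 · 0 · 2 · 3 · 2
0 · 3 · 2 · 3 · 2 · 0
1 · 3 · 1 · 2 · 3 · 1
[17] 2 · 1 · 3 · 1 · 1 · 2
1 · 3 · 2 · 1 · 0 · 3
2 · 2 · 0 · 2 · 3 · 2
0 · 3 · 2 · 3 · 2 · 1
1 · 3 · 1 · 2 · 3 · 1
[18] 2 · 1 · 3 · 1 · 1 · 2
1 · 3 · 2 · 1 · 0 · 3
2 · 2 · 0 · 2 · 3 · 2
0 · 3 · 2 · 3 · 2 · 2
1 · 3 · 1 · 2 · 3 · 1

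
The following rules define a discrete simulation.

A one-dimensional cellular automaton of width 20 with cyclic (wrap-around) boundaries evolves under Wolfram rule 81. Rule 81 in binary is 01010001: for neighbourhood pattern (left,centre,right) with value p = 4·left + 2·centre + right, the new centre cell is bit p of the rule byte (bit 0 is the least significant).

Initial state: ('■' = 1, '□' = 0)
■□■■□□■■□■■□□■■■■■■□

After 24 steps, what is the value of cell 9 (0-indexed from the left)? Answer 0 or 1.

0

step 0: ■□■■□□■■□■■□□■■■■■■□
step 1: □□□■■□□■□□■■□□□□□□■□
step 2: ■■□□■■□□■□□■■■■■■□□■
step 3: □■■□□■■□□■□□□□□□■■□□
step 4: □□■■□□■■□□■■■■■□□■■■
step 5: ■□□■■□□■■□□□□□■■□□□■
step 6: ■■□□■■□□■■■■■□□■■■□□
step 7: □■■□□■■□□□□□■■□□□■■□
step 8: □□■■□□■■■■■□□■■■□□■■
step 9: ■□□■■□□□□□■■□□□■■□□■
step 10: ■■□□■■■■■□□■■■□□■■□□
step 11: □■■□□□□□■■□□□■■□□■■□
step 12: □□■■■■■□□■■■□□■■□□■■
step 13: ■□□□□□■■□□□■■□□■■□□■
step 14: ■■■■■□□■■■□□■■□□■■□□
step 15: □□□□■■□□□■■□□■■□□■■□
step 16: ■■■□□■■■□□■■□□■■□□■■
step 17: □□■■□□□■■□□■■□□■■□□□
step 18: ■□□■■■□□■■□□■■□□■■■■
step 19: ■■□□□■■□□■■□□■■□□□□□
step 20: □■■■□□■■□□■■□□■■■■■□
step 21: □□□■■□□■■□□■■□□□□□■■
step 22: ■■□□■■□□■■□□■■■■■□□■
step 23: □■■□□■■□□■■□□□□□■■□□
step 24: □□■■□□■■□□■■■■■□□■■■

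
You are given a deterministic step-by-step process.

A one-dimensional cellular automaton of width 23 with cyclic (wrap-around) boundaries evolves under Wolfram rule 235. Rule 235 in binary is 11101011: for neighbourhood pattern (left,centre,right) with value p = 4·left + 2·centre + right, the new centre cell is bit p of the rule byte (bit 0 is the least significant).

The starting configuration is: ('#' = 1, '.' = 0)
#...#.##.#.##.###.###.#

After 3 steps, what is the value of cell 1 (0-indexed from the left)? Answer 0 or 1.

[0] #...#.##.#.##.###.###.#
[1] #.##.####.#############
[2] #######################
[3] #######################

1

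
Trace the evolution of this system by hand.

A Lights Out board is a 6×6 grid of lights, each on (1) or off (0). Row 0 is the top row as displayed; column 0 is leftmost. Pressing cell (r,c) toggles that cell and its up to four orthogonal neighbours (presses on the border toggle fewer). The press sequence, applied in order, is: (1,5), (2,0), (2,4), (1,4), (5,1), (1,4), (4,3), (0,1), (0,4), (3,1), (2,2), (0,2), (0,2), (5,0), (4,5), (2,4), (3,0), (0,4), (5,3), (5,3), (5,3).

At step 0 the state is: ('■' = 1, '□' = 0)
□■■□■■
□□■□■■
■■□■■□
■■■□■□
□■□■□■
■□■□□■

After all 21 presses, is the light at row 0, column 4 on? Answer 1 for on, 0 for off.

0) □■■□■■
□□■□■■
■■□■■□
■■■□■□
□■□■□■
■□■□□■
1) □■■□■□
□□■□□□
■■□■■■
■■■□■□
□■□■□■
■□■□□■
2) □■■□■□
■□■□□□
□□□■■■
□■■□■□
□■□■□■
■□■□□■
3) □■■□■□
■□■□■□
□□□□□□
□■■□□□
□■□■□■
■□■□□■
4) □■■□□□
■□■■□■
□□□□■□
□■■□□□
□■□■□■
■□■□□■
5) □■■□□□
■□■■□■
□□□□■□
□■■□□□
□□□■□■
□■□□□■
6) □■■□■□
■□■□■□
□□□□□□
□■■□□□
□□□■□■
□■□□□■
7) □■■□■□
■□■□■□
□□□□□□
□■■■□□
□□■□■■
□■□■□■
8) ■□□□■□
■■■□■□
□□□□□□
□■■■□□
□□■□■■
□■□■□■
9) ■□□■□■
■■■□□□
□□□□□□
□■■■□□
□□■□■■
□■□■□■
10) ■□□■□■
■■■□□□
□■□□□□
■□□■□□
□■■□■■
□■□■□■
11) ■□□■□■
■■□□□□
□□■■□□
■□■■□□
□■■□■■
□■□■□■
12) ■■■□□■
■■■□□□
□□■■□□
■□■■□□
□■■□■■
□■□■□■
13) ■□□■□■
■■□□□□
□□■■□□
■□■■□□
□■■□■■
□■□■□■
14) ■□□■□■
■■□□□□
□□■■□□
■□■■□□
■■■□■■
■□□■□■
15) ■□□■□■
■■□□□□
□□■■□□
■□■■□■
■■■□□□
■□□■□□
16) ■□□■□■
■■□□■□
□□■□■■
■□■■■■
■■■□□□
■□□■□□
17) ■□□■□■
■■□□■□
■□■□■■
□■■■■■
□■■□□□
■□□■□□
18) ■□□□■□
■■□□□□
■□■□■■
□■■■■■
□■■□□□
■□□■□□
19) ■□□□■□
■■□□□□
■□■□■■
□■■■■■
□■■■□□
■□■□■□
20) ■□□□■□
■■□□□□
■□■□■■
□■■■■■
□■■□□□
■□□■□□
21) ■□□□■□
■■□□□□
■□■□■■
□■■■■■
□■■■□□
■□■□■□

1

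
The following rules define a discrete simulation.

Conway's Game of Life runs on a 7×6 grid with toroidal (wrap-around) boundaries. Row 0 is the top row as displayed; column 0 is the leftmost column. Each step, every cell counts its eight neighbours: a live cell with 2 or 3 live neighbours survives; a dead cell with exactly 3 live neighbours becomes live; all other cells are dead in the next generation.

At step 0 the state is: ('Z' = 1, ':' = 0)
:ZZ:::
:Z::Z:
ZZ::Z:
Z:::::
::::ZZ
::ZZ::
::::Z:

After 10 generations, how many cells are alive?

2

[0] :ZZ:::
:Z::Z:
ZZ::Z:
Z:::::
::::ZZ
::ZZ::
::::Z:
[1] :ZZZ::
:::Z:Z
ZZ::::
ZZ::Z:
:::ZZZ
:::Z:Z
:Z::::
[2] ZZ:ZZ:
:::ZZ:
:ZZ:Z:
:ZZZZ:
::ZZ::
Z:ZZ:Z
ZZ:ZZ:
[3] ZZ::::
Z:::::
:Z:::Z
::::Z:
Z::::Z
Z::::Z
::::::
[4] ZZ::::
:::::Z
Z::::Z
::::Z:
Z:::Z:
Z::::Z
:Z:::Z
[5] :Z:::Z
:Z:::Z
Z:::ZZ
Z:::Z:
Z:::Z:
:Z::Z:
:Z:::Z
[6] :ZZ:ZZ
:Z::::
:Z::Z:
ZZ:ZZ:
ZZ:ZZ:
:Z::Z:
:ZZ:ZZ
[7] ::::ZZ
:Z:ZZZ
:Z:ZZZ
::::::
::::::
::::::
::::::
[8] Z::Z:Z
::::::
:::Z:Z
::::Z:
::::::
::::::
::::::
[9] ::::::
Z::::Z
::::Z:
::::Z:
::::::
::::::
::::::
[10] ::::::
:::::Z
::::Z:
::::::
::::::
::::::
::::::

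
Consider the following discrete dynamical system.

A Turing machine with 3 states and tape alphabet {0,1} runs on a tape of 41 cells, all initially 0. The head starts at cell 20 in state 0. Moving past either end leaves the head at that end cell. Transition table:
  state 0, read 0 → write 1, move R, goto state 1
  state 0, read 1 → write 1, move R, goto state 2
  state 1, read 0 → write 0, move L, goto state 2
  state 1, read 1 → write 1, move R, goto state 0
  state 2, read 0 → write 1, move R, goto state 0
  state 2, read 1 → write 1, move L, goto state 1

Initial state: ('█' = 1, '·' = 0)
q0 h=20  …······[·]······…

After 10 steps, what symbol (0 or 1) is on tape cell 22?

k=0  q0 h=20  …······[·]······…
k=1  q1 h=21  …·····█[·]······…
k=2  q2 h=20  …······[█]······…
k=3  q1 h=19  …······[·]█·····…
k=4  q2 h=18  …······[·]·█····…
k=5  q0 h=19  …·····█[·]█·····…
k=6  q1 h=20  …····██[█]······…
k=7  q0 h=21  …···███[·]······…
k=8  q1 h=22  …··████[·]······…
k=9  q2 h=21  …···███[█]······…
k=10  q1 h=20  …····██[█]█·····…

0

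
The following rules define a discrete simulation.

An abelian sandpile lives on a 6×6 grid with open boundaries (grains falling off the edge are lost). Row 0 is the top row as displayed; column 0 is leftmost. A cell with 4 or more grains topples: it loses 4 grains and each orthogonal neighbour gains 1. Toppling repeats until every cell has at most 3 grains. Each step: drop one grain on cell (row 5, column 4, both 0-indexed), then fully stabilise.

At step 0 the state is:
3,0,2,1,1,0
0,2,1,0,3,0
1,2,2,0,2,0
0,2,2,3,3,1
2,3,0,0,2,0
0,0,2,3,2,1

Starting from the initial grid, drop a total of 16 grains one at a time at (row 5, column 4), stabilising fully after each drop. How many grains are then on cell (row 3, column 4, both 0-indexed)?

step 0: 3,0,2,1,1,0
0,2,1,0,3,0
1,2,2,0,2,0
0,2,2,3,3,1
2,3,0,0,2,0
0,0,2,3,2,1
step 1: 3,0,2,1,1,0
0,2,1,0,3,0
1,2,2,0,2,0
0,2,2,3,3,1
2,3,0,0,2,0
0,0,2,3,3,1
step 2: 3,0,2,1,1,0
0,2,1,0,3,0
1,2,2,0,2,0
0,2,2,3,3,1
2,3,0,1,3,0
0,0,3,0,1,2
step 3: 3,0,2,1,1,0
0,2,1,0,3,0
1,2,2,0,2,0
0,2,2,3,3,1
2,3,0,1,3,0
0,0,3,0,2,2
step 4: 3,0,2,1,1,0
0,2,1,0,3,0
1,2,2,0,2,0
0,2,2,3,3,1
2,3,0,1,3,0
0,0,3,0,3,2
step 5: 3,0,2,1,1,0
0,2,1,0,3,0
1,2,2,1,3,0
0,2,3,0,1,2
2,3,0,3,1,1
0,0,3,1,1,3
step 6: 3,0,2,1,1,0
0,2,1,0,3,0
1,2,2,1,3,0
0,2,3,0,1,2
2,3,0,3,1,1
0,0,3,1,2,3
step 7: 3,0,2,1,1,0
0,2,1,0,3,0
1,2,2,1,3,0
0,2,3,0,1,2
2,3,0,3,1,1
0,0,3,1,3,3
step 8: 3,0,2,1,1,0
0,2,1,0,3,0
1,2,2,1,3,0
0,2,3,0,1,2
2,3,0,3,2,2
0,0,3,2,1,0
step 9: 3,0,2,1,1,0
0,2,1,0,3,0
1,2,2,1,3,0
0,2,3,0,1,2
2,3,0,3,2,2
0,0,3,2,2,0
step 10: 3,0,2,1,1,0
0,2,1,0,3,0
1,2,2,1,3,0
0,2,3,0,1,2
2,3,0,3,2,2
0,0,3,2,3,0
step 11: 3,0,2,1,1,0
0,2,1,0,3,0
1,2,2,1,3,0
0,2,3,0,1,2
2,3,0,3,3,2
0,0,3,3,0,1
step 12: 3,0,2,1,1,0
0,2,1,0,3,0
1,2,2,1,3,0
0,2,3,0,1,2
2,3,0,3,3,2
0,0,3,3,1,1
step 13: 3,0,2,1,1,0
0,2,1,0,3,0
1,2,2,1,3,0
0,2,3,0,1,2
2,3,0,3,3,2
0,0,3,3,2,1
step 14: 3,0,2,1,1,0
0,2,1,0,3,0
1,2,2,1,3,0
0,2,3,0,1,2
2,3,0,3,3,2
0,0,3,3,3,1
step 15: 3,0,2,1,1,0
0,2,1,0,3,0
1,2,2,1,3,0
0,2,3,1,2,2
2,3,2,1,1,3
0,1,0,2,2,2
step 16: 3,0,2,1,1,0
0,2,1,0,3,0
1,2,2,1,3,0
0,2,3,1,2,2
2,3,2,1,1,3
0,1,0,2,3,2

2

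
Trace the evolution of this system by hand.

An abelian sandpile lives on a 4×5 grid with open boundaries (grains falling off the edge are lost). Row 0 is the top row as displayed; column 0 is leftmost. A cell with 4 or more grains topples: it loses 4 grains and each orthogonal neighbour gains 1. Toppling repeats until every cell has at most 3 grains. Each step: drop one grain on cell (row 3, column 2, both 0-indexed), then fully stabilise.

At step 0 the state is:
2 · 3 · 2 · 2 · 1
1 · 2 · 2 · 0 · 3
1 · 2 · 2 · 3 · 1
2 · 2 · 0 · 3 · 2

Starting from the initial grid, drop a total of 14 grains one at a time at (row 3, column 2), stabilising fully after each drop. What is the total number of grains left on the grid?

39

gen 0: 2 · 3 · 2 · 2 · 1
1 · 2 · 2 · 0 · 3
1 · 2 · 2 · 3 · 1
2 · 2 · 0 · 3 · 2
gen 1: 2 · 3 · 2 · 2 · 1
1 · 2 · 2 · 0 · 3
1 · 2 · 2 · 3 · 1
2 · 2 · 1 · 3 · 2
gen 2: 2 · 3 · 2 · 2 · 1
1 · 2 · 2 · 0 · 3
1 · 2 · 2 · 3 · 1
2 · 2 · 2 · 3 · 2
gen 3: 2 · 3 · 2 · 2 · 1
1 · 2 · 2 · 0 · 3
1 · 2 · 2 · 3 · 1
2 · 2 · 3 · 3 · 2
gen 4: 2 · 3 · 2 · 2 · 1
1 · 2 · 3 · 1 · 3
1 · 3 · 0 · 1 · 2
2 · 3 · 2 · 1 · 3
gen 5: 2 · 3 · 2 · 2 · 1
1 · 2 · 3 · 1 · 3
1 · 3 · 0 · 1 · 2
2 · 3 · 3 · 1 · 3
gen 6: 2 · 3 · 2 · 2 · 1
1 · 3 · 3 · 1 · 3
2 · 0 · 2 · 1 · 2
3 · 1 · 1 · 2 · 3
gen 7: 2 · 3 · 2 · 2 · 1
1 · 3 · 3 · 1 · 3
2 · 0 · 2 · 1 · 2
3 · 1 · 2 · 2 · 3
gen 8: 2 · 3 · 2 · 2 · 1
1 · 3 · 3 · 1 · 3
2 · 0 · 2 · 1 · 2
3 · 1 · 3 · 2 · 3
gen 9: 2 · 3 · 2 · 2 · 1
1 · 3 · 3 · 1 · 3
2 · 0 · 3 · 1 · 2
3 · 2 · 0 · 3 · 3
gen 10: 2 · 3 · 2 · 2 · 1
1 · 3 · 3 · 1 · 3
2 · 0 · 3 · 1 · 2
3 · 2 · 1 · 3 · 3
gen 11: 2 · 3 · 2 · 2 · 1
1 · 3 · 3 · 1 · 3
2 · 0 · 3 · 1 · 2
3 · 2 · 2 · 3 · 3
gen 12: 2 · 3 · 2 · 2 · 1
1 · 3 · 3 · 1 · 3
2 · 0 · 3 · 1 · 2
3 · 2 · 3 · 3 · 3
gen 13: 3 · 1 · 0 · 3 · 1
2 · 1 · 2 · 2 · 3
2 · 2 · 1 · 3 · 3
3 · 3 · 2 · 1 · 0
gen 14: 3 · 1 · 0 · 3 · 1
2 · 1 · 2 · 2 · 3
2 · 2 · 1 · 3 · 3
3 · 3 · 3 · 1 · 0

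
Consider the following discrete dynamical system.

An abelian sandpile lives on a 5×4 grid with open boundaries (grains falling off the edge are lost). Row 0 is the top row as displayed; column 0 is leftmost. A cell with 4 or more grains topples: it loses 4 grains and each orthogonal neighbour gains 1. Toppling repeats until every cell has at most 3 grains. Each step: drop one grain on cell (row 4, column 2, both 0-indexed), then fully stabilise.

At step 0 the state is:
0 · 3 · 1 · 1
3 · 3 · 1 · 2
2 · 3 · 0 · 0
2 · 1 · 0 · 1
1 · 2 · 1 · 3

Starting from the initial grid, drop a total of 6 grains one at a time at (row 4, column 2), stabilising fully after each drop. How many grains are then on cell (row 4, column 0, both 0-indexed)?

2

[0] 0 · 3 · 1 · 1
3 · 3 · 1 · 2
2 · 3 · 0 · 0
2 · 1 · 0 · 1
1 · 2 · 1 · 3
[1] 0 · 3 · 1 · 1
3 · 3 · 1 · 2
2 · 3 · 0 · 0
2 · 1 · 0 · 1
1 · 2 · 2 · 3
[2] 0 · 3 · 1 · 1
3 · 3 · 1 · 2
2 · 3 · 0 · 0
2 · 1 · 0 · 1
1 · 2 · 3 · 3
[3] 0 · 3 · 1 · 1
3 · 3 · 1 · 2
2 · 3 · 0 · 0
2 · 1 · 1 · 2
1 · 3 · 1 · 0
[4] 0 · 3 · 1 · 1
3 · 3 · 1 · 2
2 · 3 · 0 · 0
2 · 1 · 1 · 2
1 · 3 · 2 · 0
[5] 0 · 3 · 1 · 1
3 · 3 · 1 · 2
2 · 3 · 0 · 0
2 · 1 · 1 · 2
1 · 3 · 3 · 0
[6] 0 · 3 · 1 · 1
3 · 3 · 1 · 2
2 · 3 · 0 · 0
2 · 2 · 2 · 2
2 · 0 · 1 · 1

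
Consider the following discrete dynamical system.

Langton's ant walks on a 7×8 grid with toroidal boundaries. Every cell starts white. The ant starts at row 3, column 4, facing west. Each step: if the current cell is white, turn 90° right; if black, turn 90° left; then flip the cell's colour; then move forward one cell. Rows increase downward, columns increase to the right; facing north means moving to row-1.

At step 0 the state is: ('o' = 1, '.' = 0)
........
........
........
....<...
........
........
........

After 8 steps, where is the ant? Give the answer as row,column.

[0] ........
........
........
....<...
........
........
........
[1] ........
........
....^...
....o...
........
........
........
[2] ........
........
....o>..
....o...
........
........
........
[3] ........
........
....oo..
....ov..
........
........
........
[4] ........
........
....oo..
....<o..
........
........
........
[5] ........
........
....oo..
.....o..
....v...
........
........
[6] ........
........
....oo..
.....o..
...<o...
........
........
[7] ........
........
....oo..
...^.o..
...oo...
........
........
[8] ........
........
....oo..
...o>o..
...oo...
........
........

3,4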